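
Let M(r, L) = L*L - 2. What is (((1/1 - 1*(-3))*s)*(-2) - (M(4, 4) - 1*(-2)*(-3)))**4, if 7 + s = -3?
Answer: 26873856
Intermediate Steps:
s = -10 (s = -7 - 3 = -10)
M(r, L) = -2 + L**2 (M(r, L) = L**2 - 2 = -2 + L**2)
(((1/1 - 1*(-3))*s)*(-2) - (M(4, 4) - 1*(-2)*(-3)))**4 = (((1/1 - 1*(-3))*(-10))*(-2) - ((-2 + 4**2) - 1*(-2)*(-3)))**4 = (((1 + 3)*(-10))*(-2) - ((-2 + 16) + 2*(-3)))**4 = ((4*(-10))*(-2) - (14 - 6))**4 = (-40*(-2) - 1*8)**4 = (80 - 8)**4 = 72**4 = 26873856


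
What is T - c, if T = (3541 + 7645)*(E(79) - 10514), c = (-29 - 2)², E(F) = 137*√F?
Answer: -117610565 + 1532482*√79 ≈ -1.0399e+8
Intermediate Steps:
c = 961 (c = (-31)² = 961)
T = -117609604 + 1532482*√79 (T = (3541 + 7645)*(137*√79 - 10514) = 11186*(-10514 + 137*√79) = -117609604 + 1532482*√79 ≈ -1.0399e+8)
T - c = (-117609604 + 1532482*√79) - 1*961 = (-117609604 + 1532482*√79) - 961 = -117610565 + 1532482*√79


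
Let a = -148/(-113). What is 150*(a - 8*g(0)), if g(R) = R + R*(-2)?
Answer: 22200/113 ≈ 196.46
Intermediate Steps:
a = 148/113 (a = -148*(-1/113) = 148/113 ≈ 1.3097)
g(R) = -R (g(R) = R - 2*R = -R)
150*(a - 8*g(0)) = 150*(148/113 - (-8)*0) = 150*(148/113 - 8*0) = 150*(148/113 + 0) = 150*(148/113) = 22200/113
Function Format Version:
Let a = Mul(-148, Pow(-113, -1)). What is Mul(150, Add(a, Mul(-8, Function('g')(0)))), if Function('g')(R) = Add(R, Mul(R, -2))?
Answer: Rational(22200, 113) ≈ 196.46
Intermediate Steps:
a = Rational(148, 113) (a = Mul(-148, Rational(-1, 113)) = Rational(148, 113) ≈ 1.3097)
Function('g')(R) = Mul(-1, R) (Function('g')(R) = Add(R, Mul(-2, R)) = Mul(-1, R))
Mul(150, Add(a, Mul(-8, Function('g')(0)))) = Mul(150, Add(Rational(148, 113), Mul(-8, Mul(-1, 0)))) = Mul(150, Add(Rational(148, 113), Mul(-8, 0))) = Mul(150, Add(Rational(148, 113), 0)) = Mul(150, Rational(148, 113)) = Rational(22200, 113)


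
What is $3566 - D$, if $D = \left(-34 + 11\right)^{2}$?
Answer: $3037$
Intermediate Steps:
$D = 529$ ($D = \left(-23\right)^{2} = 529$)
$3566 - D = 3566 - 529 = 3037$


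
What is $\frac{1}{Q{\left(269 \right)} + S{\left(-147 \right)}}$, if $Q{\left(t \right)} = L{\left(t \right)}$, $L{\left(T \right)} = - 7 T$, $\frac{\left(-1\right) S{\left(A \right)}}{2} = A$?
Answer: $- \frac{1}{1589} \approx -0.00062933$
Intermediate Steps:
$S{\left(A \right)} = - 2 A$
$Q{\left(t \right)} = - 7 t$
$\frac{1}{Q{\left(269 \right)} + S{\left(-147 \right)}} = \frac{1}{\left(-7\right) 269 - -294} = \frac{1}{-1883 + 294} = \frac{1}{-1589} = - \frac{1}{1589}$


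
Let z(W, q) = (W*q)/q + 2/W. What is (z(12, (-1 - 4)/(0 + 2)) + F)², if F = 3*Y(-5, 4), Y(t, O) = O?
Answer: 21025/36 ≈ 584.03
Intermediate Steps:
F = 12 (F = 3*4 = 12)
z(W, q) = W + 2/W
(z(12, (-1 - 4)/(0 + 2)) + F)² = ((12 + 2/12) + 12)² = ((12 + 2*(1/12)) + 12)² = ((12 + ⅙) + 12)² = (73/6 + 12)² = (145/6)² = 21025/36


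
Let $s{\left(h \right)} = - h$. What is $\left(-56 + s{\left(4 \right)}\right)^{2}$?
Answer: $3600$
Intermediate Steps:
$\left(-56 + s{\left(4 \right)}\right)^{2} = \left(-56 - 4\right)^{2} = \left(-60\right)^{2} = 3600$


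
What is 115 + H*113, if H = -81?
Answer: -9038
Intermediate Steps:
115 + H*113 = 115 - 81*113 = 115 - 9153 = -9038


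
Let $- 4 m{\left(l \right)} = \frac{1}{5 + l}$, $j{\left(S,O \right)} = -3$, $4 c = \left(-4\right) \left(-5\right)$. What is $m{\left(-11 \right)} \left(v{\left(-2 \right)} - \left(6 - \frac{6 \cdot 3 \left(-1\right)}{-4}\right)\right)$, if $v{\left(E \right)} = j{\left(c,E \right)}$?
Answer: $- \frac{3}{16} \approx -0.1875$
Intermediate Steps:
$c = 5$ ($c = \frac{\left(-4\right) \left(-5\right)}{4} = \frac{1}{4} \cdot 20 = 5$)
$v{\left(E \right)} = -3$
$m{\left(l \right)} = - \frac{1}{4 \left(5 + l\right)}$
$m{\left(-11 \right)} \left(v{\left(-2 \right)} - \left(6 - \frac{6 \cdot 3 \left(-1\right)}{-4}\right)\right) = - \frac{1}{20 + 4 \left(-11\right)} \left(-3 - \left(6 - \frac{6 \cdot 3 \left(-1\right)}{-4}\right)\right) = - \frac{1}{20 - 44} \left(-3 - \left(6 - 18 \left(-1\right) \left(- \frac{1}{4}\right)\right)\right) = - \frac{1}{-24} \left(-3 - \frac{3}{2}\right) = \left(-1\right) \left(- \frac{1}{24}\right) \left(-3 + \left(\frac{9}{2} - 6\right)\right) = \frac{-3 - \frac{3}{2}}{24} = \frac{1}{24} \left(- \frac{9}{2}\right) = - \frac{3}{16}$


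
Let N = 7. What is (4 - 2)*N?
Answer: 14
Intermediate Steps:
(4 - 2)*N = (4 - 2)*7 = 2*7 = 14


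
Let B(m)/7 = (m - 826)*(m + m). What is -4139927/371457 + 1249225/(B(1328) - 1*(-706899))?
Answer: -41101177323116/3729459110931 ≈ -11.021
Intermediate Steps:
B(m) = 14*m*(-826 + m) (B(m) = 7*((m - 826)*(m + m)) = 7*((-826 + m)*(2*m)) = 7*(2*m*(-826 + m)) = 14*m*(-826 + m))
-4139927/371457 + 1249225/(B(1328) - 1*(-706899)) = -4139927/371457 + 1249225/(14*1328*(-826 + 1328) - 1*(-706899)) = -4139927*1/371457 + 1249225/(14*1328*502 + 706899) = -4139927/371457 + 1249225/(9333184 + 706899) = -4139927/371457 + 1249225/10040083 = -41101177323116/3729459110931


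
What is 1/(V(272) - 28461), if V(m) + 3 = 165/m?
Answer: -272/7742043 ≈ -3.5133e-5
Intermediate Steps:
V(m) = -3 + 165/m
1/(V(272) - 28461) = 1/((-3 + 165/272) - 28461) = 1/(-651/272 - 28461) = 1/(-7742043/272) = -272/7742043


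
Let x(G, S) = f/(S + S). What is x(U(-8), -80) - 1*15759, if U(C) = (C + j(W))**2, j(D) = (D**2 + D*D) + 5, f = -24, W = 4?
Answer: -315177/20 ≈ -15759.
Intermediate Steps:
j(D) = 5 + 2*D**2 (j(D) = (D**2 + D**2) + 5 = 2*D**2 + 5 = 5 + 2*D**2)
U(C) = (37 + C)**2 (U(C) = (C + (5 + 2*4**2))**2 = (C + (5 + 2*16))**2 = (C + (5 + 32))**2 = (C + 37)**2 = (37 + C)**2)
x(G, S) = -12/S (x(G, S) = -24/(S + S) = -24/(2*S) = (1/(2*S))*(-24) = -12/S)
x(U(-8), -80) - 1*15759 = -12/(-80) - 1*15759 = -12*(-1/80) - 15759 = 3/20 - 15759 = -315177/20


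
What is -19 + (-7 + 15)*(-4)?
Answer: -51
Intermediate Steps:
-19 + (-7 + 15)*(-4) = -19 + 8*(-4) = -19 - 32 = -51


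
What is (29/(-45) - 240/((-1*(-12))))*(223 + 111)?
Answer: -310286/45 ≈ -6895.2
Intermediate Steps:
(29/(-45) - 240/((-1*(-12))))*(223 + 111) = (29*(-1/45) - 240/12)*334 = (-29/45 - 240*1/12)*334 = (-29/45 - 20)*334 = -929/45*334 = -310286/45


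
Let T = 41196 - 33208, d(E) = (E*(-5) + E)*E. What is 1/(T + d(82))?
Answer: -1/18908 ≈ -5.2888e-5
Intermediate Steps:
d(E) = -4*E² (d(E) = (-5*E + E)*E = (-4*E)*E = -4*E²)
T = 7988
1/(T + d(82)) = 1/(7988 - 4*82²) = 1/(7988 - 4*6724) = 1/(7988 - 26896) = 1/(-18908) = -1/18908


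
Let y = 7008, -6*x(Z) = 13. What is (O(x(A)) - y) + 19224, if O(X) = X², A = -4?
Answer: 439945/36 ≈ 12221.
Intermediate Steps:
x(Z) = -13/6 (x(Z) = -⅙*13 = -13/6)
(O(x(A)) - y) + 19224 = ((-13/6)² - 1*7008) + 19224 = (169/36 - 7008) + 19224 = -252119/36 + 19224 = 439945/36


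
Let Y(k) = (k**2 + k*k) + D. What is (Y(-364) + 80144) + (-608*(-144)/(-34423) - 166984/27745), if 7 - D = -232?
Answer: 329847789155153/955066135 ≈ 3.4537e+5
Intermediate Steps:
D = 239 (D = 7 - 1*(-232) = 7 + 232 = 239)
Y(k) = 239 + 2*k**2 (Y(k) = (k**2 + k*k) + 239 = (k**2 + k**2) + 239 = 2*k**2 + 239 = 239 + 2*k**2)
(Y(-364) + 80144) + (-608*(-144)/(-34423) - 166984/27745) = ((239 + 2*(-364)**2) + 80144) + (-608*(-144)/(-34423) - 166984/27745) = ((239 + 2*132496) + 80144) + (87552*(-1/34423) - 166984*1/27745) = ((239 + 264992) + 80144) + (-87552/34423 - 166984/27745) = (265231 + 80144) - 8177220472/955066135 = 345375 - 8177220472/955066135 = 329847789155153/955066135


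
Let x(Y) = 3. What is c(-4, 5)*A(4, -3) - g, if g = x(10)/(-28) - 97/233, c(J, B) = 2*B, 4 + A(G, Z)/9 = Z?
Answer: -4106705/6524 ≈ -629.48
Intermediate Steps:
A(G, Z) = -36 + 9*Z
g = -3415/6524 (g = 3/(-28) - 97/233 = 3*(-1/28) - 97*1/233 = -3/28 - 97/233 = -3415/6524 ≈ -0.52345)
c(-4, 5)*A(4, -3) - g = (2*5)*(-36 + 9*(-3)) - 1*(-3415/6524) = 10*(-36 - 27) + 3415/6524 = 10*(-63) + 3415/6524 = -630 + 3415/6524 = -4106705/6524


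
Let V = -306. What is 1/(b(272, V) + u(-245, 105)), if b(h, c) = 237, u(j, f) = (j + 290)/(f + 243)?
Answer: 116/27507 ≈ 0.0042171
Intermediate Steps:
u(j, f) = (290 + j)/(243 + f)
1/(b(272, V) + u(-245, 105)) = 1/(237 + (290 - 245)/(243 + 105)) = 1/(237 + 45/348) = 1/(237 + (1/348)*45) = 1/(237 + 15/116) = 1/(27507/116) = 116/27507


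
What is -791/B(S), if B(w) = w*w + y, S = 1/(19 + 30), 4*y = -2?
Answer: 3798382/2399 ≈ 1583.3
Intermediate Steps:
y = -½ (y = (¼)*(-2) = -½ ≈ -0.50000)
S = 1/49 ≈ 0.020408
B(w) = -½ + w² (B(w) = w*w - ½ = w² - ½ = -½ + w²)
-791/B(S) = -791/(-½ + (1/49)²) = -791/(-½ + 1/2401) = -791/(-2399/4802) = -791*(-4802/2399) = 3798382/2399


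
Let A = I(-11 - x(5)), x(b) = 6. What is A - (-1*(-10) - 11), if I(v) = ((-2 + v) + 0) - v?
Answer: -1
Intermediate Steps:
I(v) = -2 (I(v) = (-2 + v) - v = -2)
A = -2
A - (-1*(-10) - 11) = -2 - (-1*(-10) - 11) = -2 - (10 - 11) = -2 - 1*(-1) = -2 + 1 = -1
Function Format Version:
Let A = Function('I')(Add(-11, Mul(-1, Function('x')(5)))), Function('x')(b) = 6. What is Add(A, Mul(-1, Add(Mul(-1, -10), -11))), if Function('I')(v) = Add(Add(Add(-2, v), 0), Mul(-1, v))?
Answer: -1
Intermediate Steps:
Function('I')(v) = -2 (Function('I')(v) = Add(Add(-2, v), Mul(-1, v)) = -2)
A = -2
Add(A, Mul(-1, Add(Mul(-1, -10), -11))) = Add(-2, Mul(-1, Add(Mul(-1, -10), -11))) = Add(-2, Mul(-1, Add(10, -11))) = Add(-2, Mul(-1, -1)) = Add(-2, 1) = -1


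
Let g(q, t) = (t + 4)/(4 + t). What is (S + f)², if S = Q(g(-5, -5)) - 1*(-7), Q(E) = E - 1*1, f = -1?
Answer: 36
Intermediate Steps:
g(q, t) = 1 (g(q, t) = (4 + t)/(4 + t) = 1)
Q(E) = -1 + E (Q(E) = E - 1 = -1 + E)
S = 7 (S = (-1 + 1) - 1*(-7) = 0 + 7 = 7)
(S + f)² = (7 - 1)² = 6² = 36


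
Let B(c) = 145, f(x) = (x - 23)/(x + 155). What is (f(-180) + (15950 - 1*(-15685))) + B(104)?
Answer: 794703/25 ≈ 31788.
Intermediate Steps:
f(x) = (-23 + x)/(155 + x)
(f(-180) + (15950 - 1*(-15685))) + B(104) = ((-23 - 180)/(155 - 180) + (15950 - 1*(-15685))) + 145 = (-203/(-25) + (15950 + 15685)) + 145 = (-1/25*(-203) + 31635) + 145 = (203/25 + 31635) + 145 = 791078/25 + 145 = 794703/25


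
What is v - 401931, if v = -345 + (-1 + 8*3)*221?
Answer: -397193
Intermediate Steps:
v = 4738 (v = -345 + (-1 + 24)*221 = -345 + 23*221 = -345 + 5083 = 4738)
v - 401931 = 4738 - 401931 = -397193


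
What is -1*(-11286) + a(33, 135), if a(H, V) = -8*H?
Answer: 11022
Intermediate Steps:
-1*(-11286) + a(33, 135) = -1*(-11286) - 8*33 = 11286 - 264 = 11022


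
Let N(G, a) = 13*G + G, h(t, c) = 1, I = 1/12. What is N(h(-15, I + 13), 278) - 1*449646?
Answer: -449632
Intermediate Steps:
I = 1/12 ≈ 0.083333
N(G, a) = 14*G
N(h(-15, I + 13), 278) - 1*449646 = 14*1 - 1*449646 = 14 - 449646 = -449632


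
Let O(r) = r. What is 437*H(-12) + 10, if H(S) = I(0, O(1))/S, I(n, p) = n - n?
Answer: 10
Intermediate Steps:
I(n, p) = 0
H(S) = 0 (H(S) = 0/S = 0)
437*H(-12) + 10 = 437*0 + 10 = 0 + 10 = 10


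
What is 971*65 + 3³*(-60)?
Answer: 61495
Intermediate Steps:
971*65 + 3³*(-60) = 63115 + 27*(-60) = 63115 - 1620 = 61495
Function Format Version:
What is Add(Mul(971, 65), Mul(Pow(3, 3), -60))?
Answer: 61495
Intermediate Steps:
Add(Mul(971, 65), Mul(Pow(3, 3), -60)) = Add(63115, Mul(27, -60)) = Add(63115, -1620) = 61495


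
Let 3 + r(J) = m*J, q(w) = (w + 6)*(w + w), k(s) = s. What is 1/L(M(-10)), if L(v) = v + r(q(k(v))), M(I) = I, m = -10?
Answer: -1/813 ≈ -0.0012300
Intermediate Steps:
q(w) = 2*w*(6 + w) (q(w) = (6 + w)*(2*w) = 2*w*(6 + w))
r(J) = -3 - 10*J
L(v) = -3 + v - 20*v*(6 + v) (L(v) = v + (-3 - 20*v*(6 + v)) = -3 + v - 20*v*(6 + v))
1/L(M(-10)) = 1/(-3 - 10 - 20*(-10)*(6 - 10)) = 1/(-3 - 10 - 20*(-10)*(-4)) = 1/(-3 - 10 - 800) = 1/(-813) = -1/813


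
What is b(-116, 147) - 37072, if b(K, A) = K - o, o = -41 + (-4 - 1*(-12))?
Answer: -37155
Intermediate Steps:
o = -33 (o = -41 + (-4 + 12) = -41 + 8 = -33)
b(K, A) = 33 + K (b(K, A) = K - 1*(-33) = K + 33 = 33 + K)
b(-116, 147) - 37072 = (33 - 116) - 37072 = -83 - 37072 = -37155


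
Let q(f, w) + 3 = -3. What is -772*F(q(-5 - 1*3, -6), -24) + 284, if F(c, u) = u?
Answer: 18812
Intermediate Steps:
q(f, w) = -6 (q(f, w) = -3 - 3 = -6)
-772*F(q(-5 - 1*3, -6), -24) + 284 = -772*(-24) + 284 = 18528 + 284 = 18812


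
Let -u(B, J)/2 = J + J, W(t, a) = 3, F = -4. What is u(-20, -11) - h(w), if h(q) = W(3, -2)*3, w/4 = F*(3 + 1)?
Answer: 35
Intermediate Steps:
u(B, J) = -4*J (u(B, J) = -2*(J + J) = -4*J)
w = -64 (w = 4*(-4*(3 + 1)) = 4*(-4*4) = 4*(-16) = -64)
h(q) = 9 (h(q) = 3*3 = 9)
u(-20, -11) - h(w) = -4*(-11) - 1*9 = 44 - 9 = 35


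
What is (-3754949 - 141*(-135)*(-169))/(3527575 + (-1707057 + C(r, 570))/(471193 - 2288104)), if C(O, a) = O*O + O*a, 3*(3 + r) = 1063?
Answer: -57002653764468/28841810418841 ≈ -1.9764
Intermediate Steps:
r = 1054/3 (r = -3 + (⅓)*1063 = -3 + 1063/3 = 1054/3 ≈ 351.33)
C(O, a) = O² + O*a
(-3754949 - 141*(-135)*(-169))/(3527575 + (-1707057 + C(r, 570))/(471193 - 2288104)) = (-3754949 - 141*(-135)*(-169))/(3527575 + (-1707057 + 1054*(1054/3 + 570)/3)/(471193 - 2288104)) = (-3754949 + 19035*(-169))/(3527575 + (-1707057 + (1054/3)*(2764/3))/(-1816911)) = (-3754949 - 3216915)/(3527575 + (-1707057 + 2913256/9)*(-1/1816911)) = -6971864/(3527575 - 12450257/9*(-1/1816911)) = -6971864/(3527575 + 12450257/16352199) = -6971864/57683620837682/16352199 = -6971864*16352199/57683620837682 = -57002653764468/28841810418841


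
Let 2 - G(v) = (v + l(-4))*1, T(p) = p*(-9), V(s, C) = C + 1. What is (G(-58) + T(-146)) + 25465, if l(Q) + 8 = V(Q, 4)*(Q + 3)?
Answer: 26852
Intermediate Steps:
V(s, C) = 1 + C
T(p) = -9*p
l(Q) = 7 + 5*Q (l(Q) = -8 + (1 + 4)*(Q + 3) = -8 + 5*(3 + Q) = -8 + (15 + 5*Q) = 7 + 5*Q)
G(v) = 15 - v (G(v) = 2 - (v + (7 + 5*(-4))) = 2 - (v + (7 - 20)) = 2 - (v - 13) = 2 - (-13 + v) = 2 + (13 - v) = 15 - v)
(G(-58) + T(-146)) + 25465 = ((15 - 1*(-58)) - 9*(-146)) + 25465 = ((15 + 58) + 1314) + 25465 = (73 + 1314) + 25465 = 1387 + 25465 = 26852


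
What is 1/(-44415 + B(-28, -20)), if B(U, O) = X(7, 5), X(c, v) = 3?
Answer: -1/44412 ≈ -2.2516e-5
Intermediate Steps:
B(U, O) = 3
1/(-44415 + B(-28, -20)) = 1/(-44415 + 3) = 1/(-44412) = -1/44412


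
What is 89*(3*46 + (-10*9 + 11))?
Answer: 5251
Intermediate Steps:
89*(3*46 + (-10*9 + 11)) = 89*(138 + (-90 + 11)) = 89*(138 - 79) = 89*59 = 5251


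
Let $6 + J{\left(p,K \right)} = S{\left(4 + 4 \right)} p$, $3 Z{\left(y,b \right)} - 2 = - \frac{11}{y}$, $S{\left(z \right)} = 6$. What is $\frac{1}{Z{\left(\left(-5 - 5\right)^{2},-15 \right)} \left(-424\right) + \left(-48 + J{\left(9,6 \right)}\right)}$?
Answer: $- \frac{25}{6678} \approx -0.0037436$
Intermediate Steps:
$Z{\left(y,b \right)} = \frac{2}{3} - \frac{11}{3 y}$ ($Z{\left(y,b \right)} = \frac{2}{3} + \frac{\left(-11\right) \frac{1}{y}}{3} = \frac{2}{3} - \frac{11}{3 y}$)
$J{\left(p,K \right)} = -6 + 6 p$
$\frac{1}{Z{\left(\left(-5 - 5\right)^{2},-15 \right)} \left(-424\right) + \left(-48 + J{\left(9,6 \right)}\right)} = \frac{1}{\frac{-11 + 2 \left(-5 - 5\right)^{2}}{3 \left(-5 - 5\right)^{2}} \left(-424\right) + \left(-48 + \left(-6 + 6 \cdot 9\right)\right)} = \frac{1}{\frac{-11 + 2 \left(-10\right)^{2}}{3 \left(-10\right)^{2}} \left(-424\right) + \left(-48 + \left(-6 + 54\right)\right)} = \frac{1}{\frac{-11 + 2 \cdot 100}{3 \cdot 100} \left(-424\right) + \left(-48 + 48\right)} = \frac{1}{\frac{1}{3} \cdot \frac{1}{100} \left(-11 + 200\right) \left(-424\right) + 0} = \frac{1}{\frac{1}{3} \cdot \frac{1}{100} \cdot 189 \left(-424\right) + 0} = \frac{1}{\frac{63}{100} \left(-424\right) + 0} = \frac{1}{- \frac{6678}{25} + 0} = \frac{1}{- \frac{6678}{25}} = - \frac{25}{6678}$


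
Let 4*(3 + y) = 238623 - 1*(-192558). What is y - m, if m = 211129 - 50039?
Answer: -213191/4 ≈ -53298.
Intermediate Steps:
m = 161090
y = 431169/4 (y = -3 + (238623 - 1*(-192558))/4 = -3 + (238623 + 192558)/4 = -3 + (¼)*431181 = -3 + 431181/4 = 431169/4 ≈ 1.0779e+5)
y - m = 431169/4 - 1*161090 = 431169/4 - 161090 = -213191/4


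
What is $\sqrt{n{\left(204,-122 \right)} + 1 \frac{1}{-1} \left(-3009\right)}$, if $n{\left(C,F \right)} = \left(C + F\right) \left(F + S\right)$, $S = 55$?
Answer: $i \sqrt{2485} \approx 49.85 i$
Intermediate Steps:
$n{\left(C,F \right)} = \left(55 + F\right) \left(C + F\right)$ ($n{\left(C,F \right)} = \left(C + F\right) \left(F + 55\right) = \left(C + F\right) \left(55 + F\right) = \left(55 + F\right) \left(C + F\right)$)
$\sqrt{n{\left(204,-122 \right)} + 1 \frac{1}{-1} \left(-3009\right)} = \sqrt{\left(\left(-122\right)^{2} + 55 \cdot 204 + 55 \left(-122\right) + 204 \left(-122\right)\right) + 1 \frac{1}{-1} \left(-3009\right)} = \sqrt{\left(14884 + 11220 - 6710 - 24888\right) + 1 \left(-1\right) \left(-3009\right)} = \sqrt{-5494 - -3009} = \sqrt{-5494 + 3009} = \sqrt{-2485} = i \sqrt{2485}$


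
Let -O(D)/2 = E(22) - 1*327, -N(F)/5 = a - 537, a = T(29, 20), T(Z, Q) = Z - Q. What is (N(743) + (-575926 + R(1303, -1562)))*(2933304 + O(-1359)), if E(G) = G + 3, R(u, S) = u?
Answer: -1678145499564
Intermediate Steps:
a = 9 (a = 29 - 1*20 = 29 - 20 = 9)
E(G) = 3 + G
N(F) = 2640 (N(F) = -5*(9 - 537) = -5*(-528) = 2640)
O(D) = 604 (O(D) = -2*((3 + 22) - 1*327) = -2*(25 - 327) = -2*(-302) = 604)
(N(743) + (-575926 + R(1303, -1562)))*(2933304 + O(-1359)) = (2640 + (-575926 + 1303))*(2933304 + 604) = (2640 - 574623)*2933908 = -571983*2933908 = -1678145499564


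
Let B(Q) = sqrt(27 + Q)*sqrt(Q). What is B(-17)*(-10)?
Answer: -10*I*sqrt(170) ≈ -130.38*I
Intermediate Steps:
B(Q) = sqrt(Q)*sqrt(27 + Q)
B(-17)*(-10) = (sqrt(-17)*sqrt(27 - 17))*(-10) = ((I*sqrt(17))*sqrt(10))*(-10) = (I*sqrt(170))*(-10) = -10*I*sqrt(170)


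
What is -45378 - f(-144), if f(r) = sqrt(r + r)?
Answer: -45378 - 12*I*sqrt(2) ≈ -45378.0 - 16.971*I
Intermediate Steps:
f(r) = sqrt(2)*sqrt(r) (f(r) = sqrt(2*r) = sqrt(2)*sqrt(r))
-45378 - f(-144) = -45378 - sqrt(2)*sqrt(-144) = -45378 - sqrt(2)*12*I = -45378 - 12*I*sqrt(2)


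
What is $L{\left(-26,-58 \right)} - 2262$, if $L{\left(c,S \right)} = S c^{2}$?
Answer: $-41470$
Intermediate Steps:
$L{\left(-26,-58 \right)} - 2262 = - 58 \left(-26\right)^{2} - 2262 = \left(-58\right) 676 - 2262 = -39208 - 2262 = -41470$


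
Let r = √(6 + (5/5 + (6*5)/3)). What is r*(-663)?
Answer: -663*√17 ≈ -2733.6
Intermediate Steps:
r = √17 (r = √(6 + (5*(⅕) + 30*(⅓))) = √(6 + (1 + 10)) = √(6 + 11) = √17 ≈ 4.1231)
r*(-663) = √17*(-663) = -663*√17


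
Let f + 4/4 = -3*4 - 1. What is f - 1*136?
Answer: -150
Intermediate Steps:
f = -14 (f = -1 + (-3*4 - 1) = -1 + (-12 - 1) = -1 - 13 = -14)
f - 1*136 = -14 - 1*136 = -14 - 136 = -150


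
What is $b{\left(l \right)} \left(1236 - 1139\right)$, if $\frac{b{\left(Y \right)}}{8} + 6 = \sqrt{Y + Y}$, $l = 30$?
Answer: $-4656 + 1552 \sqrt{15} \approx 1354.9$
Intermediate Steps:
$b{\left(Y \right)} = -48 + 8 \sqrt{2} \sqrt{Y}$ ($b{\left(Y \right)} = -48 + 8 \sqrt{Y + Y} = -48 + 8 \sqrt{2 Y} = -48 + 8 \sqrt{2} \sqrt{Y}$)
$b{\left(l \right)} \left(1236 - 1139\right) = \left(-48 + 8 \sqrt{2} \sqrt{30}\right) \left(1236 - 1139\right) = \left(-48 + 16 \sqrt{15}\right) 97 = -4656 + 1552 \sqrt{15}$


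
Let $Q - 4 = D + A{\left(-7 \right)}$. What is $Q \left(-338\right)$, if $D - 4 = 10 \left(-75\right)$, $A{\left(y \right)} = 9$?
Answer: $247754$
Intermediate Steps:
$D = -746$ ($D = 4 + 10 \left(-75\right) = 4 - 750 = -746$)
$Q = -733$ ($Q = 4 + \left(-746 + 9\right) = 4 - 737 = -733$)
$Q \left(-338\right) = \left(-733\right) \left(-338\right) = 247754$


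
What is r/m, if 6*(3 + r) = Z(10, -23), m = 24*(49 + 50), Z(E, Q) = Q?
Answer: -41/14256 ≈ -0.0028760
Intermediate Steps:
m = 2376 (m = 24*99 = 2376)
r = -41/6 (r = -3 + (⅙)*(-23) = -3 - 23/6 = -41/6 ≈ -6.8333)
r/m = -41/6/2376 = -41/6*1/2376 = -41/14256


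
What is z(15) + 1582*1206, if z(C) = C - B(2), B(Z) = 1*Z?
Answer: 1907905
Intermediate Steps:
B(Z) = Z
z(C) = -2 + C (z(C) = C - 1*2 = C - 2 = -2 + C)
z(15) + 1582*1206 = (-2 + 15) + 1582*1206 = 13 + 1907892 = 1907905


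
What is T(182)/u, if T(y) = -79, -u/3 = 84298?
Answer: 79/252894 ≈ 0.00031238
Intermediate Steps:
u = -252894 (u = -3*84298 = -252894)
T(182)/u = -79/(-252894) = -79*(-1/252894) = 79/252894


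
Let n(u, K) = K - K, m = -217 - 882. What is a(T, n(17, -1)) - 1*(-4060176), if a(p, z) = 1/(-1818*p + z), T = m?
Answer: 8112158564833/1997982 ≈ 4.0602e+6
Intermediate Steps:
m = -1099
n(u, K) = 0
T = -1099
a(p, z) = 1/(z - 1818*p)
a(T, n(17, -1)) - 1*(-4060176) = 1/(0 - 1818*(-1099)) - 1*(-4060176) = 1/(0 + 1997982) + 4060176 = 1/1997982 + 4060176 = 8112158564833/1997982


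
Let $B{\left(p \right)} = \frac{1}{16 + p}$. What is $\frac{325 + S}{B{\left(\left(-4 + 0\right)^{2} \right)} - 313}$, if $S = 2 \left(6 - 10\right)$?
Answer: $- \frac{10144}{10015} \approx -1.0129$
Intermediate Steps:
$S = -8$ ($S = 2 \left(-4\right) = -8$)
$\frac{325 + S}{B{\left(\left(-4 + 0\right)^{2} \right)} - 313} = \frac{325 - 8}{\frac{1}{16 + \left(-4 + 0\right)^{2}} - 313} = \frac{317}{\frac{1}{16 + \left(-4\right)^{2}} - 313} = \frac{317}{\frac{1}{16 + 16} - 313} = \frac{317}{\frac{1}{32} - 313} = \frac{317}{- \frac{10015}{32}} = 317 \left(- \frac{32}{10015}\right) = - \frac{10144}{10015}$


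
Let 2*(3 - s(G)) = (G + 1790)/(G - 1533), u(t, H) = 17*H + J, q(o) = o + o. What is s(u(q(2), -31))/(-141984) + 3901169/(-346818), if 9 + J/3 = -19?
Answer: -131952412132579/11730683246592 ≈ -11.248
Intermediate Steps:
J = -84 (J = -27 + 3*(-19) = -27 - 57 = -84)
q(o) = 2*o
u(t, H) = -84 + 17*H (u(t, H) = 17*H - 84 = -84 + 17*H)
s(G) = 3 - (1790 + G)/(2*(-1533 + G)) (s(G) = 3 - (G + 1790)/(2*(G - 1533)) = 3 - (1790 + G)/(2*(-1533 + G)))
s(u(q(2), -31))/(-141984) + 3901169/(-346818) = ((-10988 + 5*(-84 + 17*(-31)))/(2*(-1533 + (-84 + 17*(-31)))))/(-141984) + 3901169/(-346818) = ((-10988 + 5*(-84 - 527))/(2*(-1533 + (-84 - 527))))*(-1/141984) + 3901169*(-1/346818) = ((-10988 + 5*(-611))/(2*(-1533 - 611)))*(-1/141984) - 3901169/346818 = ((1/2)*(-10988 - 3055)/(-2144))*(-1/141984) - 3901169/346818 = ((1/2)*(-1/2144)*(-14043))*(-1/141984) - 3901169/346818 = (14043/4288)*(-1/141984) - 3901169/346818 = -4681/202942464 - 3901169/346818 = -131952412132579/11730683246592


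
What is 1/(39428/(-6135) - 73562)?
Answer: -6135/451342298 ≈ -1.3593e-5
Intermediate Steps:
1/(39428/(-6135) - 73562) = 1/(39428*(-1/6135) - 73562) = 1/(-39428/6135 - 73562) = 1/(-451342298/6135) = -6135/451342298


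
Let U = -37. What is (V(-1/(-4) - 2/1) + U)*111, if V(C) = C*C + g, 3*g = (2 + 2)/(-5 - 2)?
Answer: -424279/112 ≈ -3788.2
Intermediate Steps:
g = -4/21 (g = ((2 + 2)/(-5 - 2))/3 = (4/(-7))/3 = (4*(-1/7))/3 = (1/3)*(-4/7) = -4/21 ≈ -0.19048)
V(C) = -4/21 + C**2 (V(C) = C*C - 4/21 = C**2 - 4/21 = -4/21 + C**2)
(V(-1/(-4) - 2/1) + U)*111 = ((-4/21 + (-1/(-4) - 2/1)**2) - 37)*111 = ((-4/21 + (-1*(-1/4) - 2*1)**2) - 37)*111 = ((-4/21 + (1/4 - 2)**2) - 37)*111 = ((-4/21 + (-7/4)**2) - 37)*111 = ((-4/21 + 49/16) - 37)*111 = (965/336 - 37)*111 = -11467/336*111 = -424279/112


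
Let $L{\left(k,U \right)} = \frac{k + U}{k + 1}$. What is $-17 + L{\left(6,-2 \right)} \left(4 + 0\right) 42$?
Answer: $79$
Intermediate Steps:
$L{\left(k,U \right)} = \frac{U + k}{1 + k}$
$-17 + L{\left(6,-2 \right)} \left(4 + 0\right) 42 = -17 + \frac{-2 + 6}{1 + 6} \left(4 + 0\right) 42 = -17 + \frac{1}{7} \cdot 4 \cdot 4 \cdot 42 = -17 + \frac{4}{7} \cdot 4 \cdot 42 = -17 + \frac{16}{7} \cdot 42 = -17 + 96 = 79$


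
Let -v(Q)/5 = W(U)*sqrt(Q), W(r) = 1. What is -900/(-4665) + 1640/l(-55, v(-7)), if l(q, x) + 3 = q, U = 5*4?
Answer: -253280/9019 ≈ -28.083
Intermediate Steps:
U = 20
v(Q) = -5*sqrt(Q)
l(q, x) = -3 + q
-900/(-4665) + 1640/l(-55, v(-7)) = -900/(-4665) + 1640/(-3 - 55) = -900*(-1/4665) + 1640/(-58) = 60/311 + 1640*(-1/58) = 60/311 - 820/29 = -253280/9019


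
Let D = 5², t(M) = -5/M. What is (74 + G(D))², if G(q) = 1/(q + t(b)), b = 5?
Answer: 3157729/576 ≈ 5482.2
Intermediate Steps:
D = 25
G(q) = 1/(-1 + q) (G(q) = 1/(q - 5/5) = 1/(q - 5*⅕) = 1/(q - 1) = 1/(-1 + q))
(74 + G(D))² = (74 + 1/(-1 + 25))² = (74 + 1/24)² = (1777/24)² = 3157729/576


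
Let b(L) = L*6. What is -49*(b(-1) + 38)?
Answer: -1568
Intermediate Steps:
b(L) = 6*L
-49*(b(-1) + 38) = -49*(6*(-1) + 38) = -49*(-6 + 38) = -49*32 = -1568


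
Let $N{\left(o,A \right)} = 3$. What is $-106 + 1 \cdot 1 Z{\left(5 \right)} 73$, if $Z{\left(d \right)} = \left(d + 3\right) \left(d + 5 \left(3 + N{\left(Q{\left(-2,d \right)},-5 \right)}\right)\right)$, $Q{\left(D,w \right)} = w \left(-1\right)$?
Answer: $20334$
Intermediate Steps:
$Q{\left(D,w \right)} = - w$
$Z{\left(d \right)} = \left(3 + d\right) \left(30 + d\right)$ ($Z{\left(d \right)} = \left(d + 3\right) \left(d + 5 \left(3 + 3\right)\right) = \left(3 + d\right) \left(d + 5 \cdot 6\right) = \left(3 + d\right) \left(d + 30\right) = \left(3 + d\right) \left(30 + d\right)$)
$-106 + 1 \cdot 1 Z{\left(5 \right)} 73 = -106 + 1 \cdot 1 \left(90 + 5^{2} + 33 \cdot 5\right) 73 = -106 + 1 \left(90 + 25 + 165\right) 73 = -106 + 1 \cdot 280 \cdot 73 = -106 + 280 \cdot 73 = -106 + 20440 = 20334$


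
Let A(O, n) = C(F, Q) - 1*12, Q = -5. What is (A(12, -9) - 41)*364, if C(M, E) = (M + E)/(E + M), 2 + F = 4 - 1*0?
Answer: -18928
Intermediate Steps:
F = 2 (F = -2 + (4 - 1*0) = -2 + (4 + 0) = -2 + 4 = 2)
C(M, E) = 1 (C(M, E) = (E + M)/(E + M) = 1)
A(O, n) = -11 (A(O, n) = 1 - 1*12 = 1 - 12 = -11)
(A(12, -9) - 41)*364 = (-11 - 41)*364 = -52*364 = -18928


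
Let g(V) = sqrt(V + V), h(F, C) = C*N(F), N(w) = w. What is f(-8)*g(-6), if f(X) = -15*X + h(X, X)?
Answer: 368*I*sqrt(3) ≈ 637.39*I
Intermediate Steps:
h(F, C) = C*F
f(X) = X**2 - 15*X (f(X) = -15*X + X*X = -15*X + X**2 = X**2 - 15*X)
g(V) = sqrt(2)*sqrt(V) (g(V) = sqrt(2*V) = sqrt(2)*sqrt(V))
f(-8)*g(-6) = (-8*(-15 - 8))*(sqrt(2)*sqrt(-6)) = (-8*(-23))*(sqrt(2)*(I*sqrt(6))) = 184*(2*I*sqrt(3)) = 368*I*sqrt(3)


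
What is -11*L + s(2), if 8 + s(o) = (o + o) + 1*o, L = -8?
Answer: 86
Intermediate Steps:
s(o) = -8 + 3*o (s(o) = -8 + ((o + o) + 1*o) = -8 + (2*o + o) = -8 + 3*o)
-11*L + s(2) = -11*(-8) + (-8 + 3*2) = 88 + (-8 + 6) = 88 - 2 = 86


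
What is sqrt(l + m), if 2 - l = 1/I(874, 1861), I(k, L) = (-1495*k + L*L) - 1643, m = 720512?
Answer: sqrt(836558522611057302)/1077524 ≈ 848.83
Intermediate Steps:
I(k, L) = -1643 + L**2 - 1495*k (I(k, L) = (-1495*k + L**2) - 1643 = (L**2 - 1495*k) - 1643 = -1643 + L**2 - 1495*k)
l = 4310095/2155048 (l = 2 - 1/(-1643 + 1861**2 - 1495*874) = 2 - 1/(-1643 + 3463321 - 1306630) = 2 - 1/2155048 = 4310095/2155048 ≈ 2.0000)
sqrt(l + m) = sqrt(4310095/2155048 + 720512) = sqrt(1552742254671/2155048) = sqrt(836558522611057302)/1077524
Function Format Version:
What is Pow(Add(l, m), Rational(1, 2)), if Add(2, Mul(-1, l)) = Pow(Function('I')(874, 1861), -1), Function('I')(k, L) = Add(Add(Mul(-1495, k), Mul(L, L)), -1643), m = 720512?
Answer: Mul(Rational(1, 1077524), Pow(836558522611057302, Rational(1, 2))) ≈ 848.83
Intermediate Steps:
Function('I')(k, L) = Add(-1643, Pow(L, 2), Mul(-1495, k)) (Function('I')(k, L) = Add(Add(Mul(-1495, k), Pow(L, 2)), -1643) = Add(Add(Pow(L, 2), Mul(-1495, k)), -1643) = Add(-1643, Pow(L, 2), Mul(-1495, k)))
l = Rational(4310095, 2155048) (l = Add(2, Mul(-1, Pow(Add(-1643, Pow(1861, 2), Mul(-1495, 874)), -1))) = Add(2, Mul(-1, Pow(Add(-1643, 3463321, -1306630), -1))) = Add(2, Mul(-1, Pow(2155048, -1))) = Add(2, Mul(-1, Rational(1, 2155048))) = Add(2, Rational(-1, 2155048)) = Rational(4310095, 2155048) ≈ 2.0000)
Pow(Add(l, m), Rational(1, 2)) = Pow(Add(Rational(4310095, 2155048), 720512), Rational(1, 2)) = Pow(Rational(1552742254671, 2155048), Rational(1, 2)) = Mul(Rational(1, 1077524), Pow(836558522611057302, Rational(1, 2)))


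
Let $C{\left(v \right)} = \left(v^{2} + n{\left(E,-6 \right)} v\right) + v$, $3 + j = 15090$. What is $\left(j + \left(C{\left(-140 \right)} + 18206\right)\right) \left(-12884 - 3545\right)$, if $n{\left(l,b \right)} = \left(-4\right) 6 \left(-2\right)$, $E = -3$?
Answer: $-756276157$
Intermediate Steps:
$n{\left(l,b \right)} = 48$ ($n{\left(l,b \right)} = \left(-24\right) \left(-2\right) = 48$)
$j = 15087$ ($j = -3 + 15090 = 15087$)
$C{\left(v \right)} = v^{2} + 49 v$ ($C{\left(v \right)} = \left(v^{2} + 48 v\right) + v = v^{2} + 49 v$)
$\left(j + \left(C{\left(-140 \right)} + 18206\right)\right) \left(-12884 - 3545\right) = \left(15087 + \left(- 140 \left(49 - 140\right) + 18206\right)\right) \left(-12884 - 3545\right) = \left(15087 + \left(\left(-140\right) \left(-91\right) + 18206\right)\right) \left(-16429\right) = \left(15087 + \left(12740 + 18206\right)\right) \left(-16429\right) = \left(15087 + 30946\right) \left(-16429\right) = 46033 \left(-16429\right) = -756276157$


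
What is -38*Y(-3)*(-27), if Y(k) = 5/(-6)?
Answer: -855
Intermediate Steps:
Y(k) = -5/6 (Y(k) = 5*(-1/6) = -5/6)
-38*Y(-3)*(-27) = -38*(-5/6)*(-27) = (95/3)*(-27) = -855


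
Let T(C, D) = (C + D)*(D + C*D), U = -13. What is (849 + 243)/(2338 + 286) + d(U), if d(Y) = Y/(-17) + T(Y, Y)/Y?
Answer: 3492593/11152 ≈ 313.18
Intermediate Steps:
d(Y) = 2*Y**2 + 33*Y/17 (d(Y) = Y/(-17) + (Y*(Y + Y + Y**2 + Y*Y))/Y = Y*(-1/17) + (Y*(Y + Y + Y**2 + Y**2))/Y = -Y/17 + (Y*(2*Y + 2*Y**2))/Y = -Y/17 + (2*Y + 2*Y**2) = 2*Y**2 + 33*Y/17)
(849 + 243)/(2338 + 286) + d(U) = (849 + 243)/(2338 + 286) + (1/17)*(-13)*(33 + 34*(-13)) = 1092/2624 + (1/17)*(-13)*(33 - 442) = 1092*(1/2624) + (1/17)*(-13)*(-409) = 273/656 + 5317/17 = 3492593/11152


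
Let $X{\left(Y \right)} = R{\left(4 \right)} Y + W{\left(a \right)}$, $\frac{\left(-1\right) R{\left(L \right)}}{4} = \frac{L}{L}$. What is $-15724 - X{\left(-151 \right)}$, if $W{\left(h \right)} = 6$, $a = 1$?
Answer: $-16334$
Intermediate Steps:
$R{\left(L \right)} = -4$ ($R{\left(L \right)} = - 4 \frac{L}{L} = \left(-4\right) 1 = -4$)
$X{\left(Y \right)} = 6 - 4 Y$ ($X{\left(Y \right)} = - 4 Y + 6 = 6 - 4 Y$)
$-15724 - X{\left(-151 \right)} = -15724 - \left(6 - -604\right) = -15724 - \left(6 + 604\right) = -15724 - 610 = -16334$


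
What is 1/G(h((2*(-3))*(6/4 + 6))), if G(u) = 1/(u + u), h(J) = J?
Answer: -90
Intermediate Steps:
G(u) = 1/(2*u)
1/G(h((2*(-3))*(6/4 + 6))) = 1/(1/(2*(((2*(-3))*(6/4 + 6))))) = 1/(1/(2*((-6*(6*(1/4) + 6))))) = 1/(1/(2*((-6*(3/2 + 6))))) = 1/(1/(2*((-6*15/2)))) = 1/((1/2)/(-45)) = 1/((1/2)*(-1/45)) = 1/(-1/90) = -90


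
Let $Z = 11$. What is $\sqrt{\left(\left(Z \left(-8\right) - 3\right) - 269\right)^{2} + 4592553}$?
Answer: $\sqrt{4722153} \approx 2173.1$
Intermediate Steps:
$\sqrt{\left(\left(Z \left(-8\right) - 3\right) - 269\right)^{2} + 4592553} = \sqrt{\left(\left(11 \left(-8\right) - 3\right) - 269\right)^{2} + 4592553} = \sqrt{\left(\left(-88 - 3\right) - 269\right)^{2} + 4592553} = \sqrt{\left(-91 - 269\right)^{2} + 4592553} = \sqrt{\left(-360\right)^{2} + 4592553} = \sqrt{129600 + 4592553} = \sqrt{4722153}$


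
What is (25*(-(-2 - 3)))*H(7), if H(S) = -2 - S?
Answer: -1125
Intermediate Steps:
(25*(-(-2 - 3)))*H(7) = (25*(-(-2 - 3)))*(-2 - 1*7) = (25*(-1*(-5)))*(-2 - 7) = (25*5)*(-9) = 125*(-9) = -1125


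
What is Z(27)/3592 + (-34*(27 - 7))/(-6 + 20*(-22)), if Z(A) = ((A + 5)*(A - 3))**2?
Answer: 16594004/100127 ≈ 165.73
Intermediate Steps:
Z(A) = (-3 + A)**2*(5 + A)**2 (Z(A) = ((5 + A)*(-3 + A))**2 = ((-3 + A)*(5 + A))**2 = (-3 + A)**2*(5 + A)**2)
Z(27)/3592 + (-34*(27 - 7))/(-6 + 20*(-22)) = ((-3 + 27)**2*(5 + 27)**2)/3592 + (-34*(27 - 7))/(-6 + 20*(-22)) = (24**2*32**2)*(1/3592) + (-34*20)/(-6 - 440) = (576*1024)*(1/3592) - 680/(-446) = 589824*(1/3592) - 680*(-1/446) = 73728/449 + 340/223 = 16594004/100127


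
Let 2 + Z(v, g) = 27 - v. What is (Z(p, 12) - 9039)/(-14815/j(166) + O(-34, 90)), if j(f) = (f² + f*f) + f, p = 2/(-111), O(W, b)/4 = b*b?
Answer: -71182128/255856055 ≈ -0.27821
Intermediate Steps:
O(W, b) = 4*b² (O(W, b) = 4*(b*b) = 4*b²)
p = -2/111 (p = 2*(-1/111) = -2/111 ≈ -0.018018)
Z(v, g) = 25 - v (Z(v, g) = -2 + (27 - v) = 25 - v)
j(f) = f + 2*f² (j(f) = (f² + f²) + f = 2*f² + f = f + 2*f²)
(Z(p, 12) - 9039)/(-14815/j(166) + O(-34, 90)) = ((25 - 1*(-2/111)) - 9039)/(-14815*1/(166*(1 + 2*166)) + 4*90²) = ((25 + 2/111) - 9039)/(-14815*1/(166*(1 + 332)) + 4*8100) = (2777/111 - 9039)/(-14815/(166*333) + 32400) = -1000552/(111*(-14815/55278 + 32400)) = -1000552/(111*1790992385/55278) = -1000552/111*55278/1790992385 = -71182128/255856055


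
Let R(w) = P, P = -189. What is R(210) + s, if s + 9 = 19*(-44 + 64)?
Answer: 182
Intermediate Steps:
R(w) = -189
s = 371 (s = -9 + 19*(-44 + 64) = -9 + 19*20 = -9 + 380 = 371)
R(210) + s = -189 + 371 = 182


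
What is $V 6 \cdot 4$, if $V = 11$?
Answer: $264$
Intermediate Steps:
$V 6 \cdot 4 = 11 \cdot 6 \cdot 4 = 66 \cdot 4 = 264$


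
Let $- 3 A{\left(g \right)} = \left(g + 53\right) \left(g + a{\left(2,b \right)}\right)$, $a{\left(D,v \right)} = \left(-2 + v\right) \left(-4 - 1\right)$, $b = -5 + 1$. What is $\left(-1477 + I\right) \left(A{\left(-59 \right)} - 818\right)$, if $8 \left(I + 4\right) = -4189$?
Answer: $\frac{3512103}{2} \approx 1.7561 \cdot 10^{6}$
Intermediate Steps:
$b = -4$
$a{\left(D,v \right)} = 10 - 5 v$ ($a{\left(D,v \right)} = \left(-2 + v\right) \left(-5\right) = 10 - 5 v$)
$I = - \frac{4221}{8}$ ($I = -4 + \frac{1}{8} \left(-4189\right) = -4 - \frac{4189}{8} = - \frac{4221}{8} \approx -527.63$)
$A{\left(g \right)} = - \frac{\left(30 + g\right) \left(53 + g\right)}{3}$ ($A{\left(g \right)} = - \frac{\left(g + 53\right) \left(g + \left(10 - -20\right)\right)}{3} = - \frac{\left(53 + g\right) \left(g + \left(10 + 20\right)\right)}{3} = - \frac{\left(53 + g\right) \left(g + 30\right)}{3} = - \frac{\left(53 + g\right) \left(30 + g\right)}{3} = - \frac{\left(30 + g\right) \left(53 + g\right)}{3}$)
$\left(-1477 + I\right) \left(A{\left(-59 \right)} - 818\right) = \left(-1477 - \frac{4221}{8}\right) \left(\left(-530 - - \frac{4897}{3} - \frac{\left(-59\right)^{2}}{3}\right) - 818\right) = - \frac{16037 \left(\left(-530 + \frac{4897}{3} - \frac{3481}{3}\right) - 818\right)}{8} = - \frac{16037 \left(-58 - 818\right)}{8} = \left(- \frac{16037}{8}\right) \left(-876\right) = \frac{3512103}{2}$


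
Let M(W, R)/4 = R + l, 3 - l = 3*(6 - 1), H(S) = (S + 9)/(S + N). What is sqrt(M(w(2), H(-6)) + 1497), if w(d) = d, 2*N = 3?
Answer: sqrt(13017)/3 ≈ 38.031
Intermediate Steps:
N = 3/2 (N = (1/2)*3 = 3/2 ≈ 1.5000)
H(S) = (9 + S)/(3/2 + S) (H(S) = (S + 9)/(S + 3/2) = (9 + S)/(3/2 + S))
l = -12 (l = 3 - 3*(6 - 1) = 3 - 3*5 = 3 - 1*15 = 3 - 15 = -12)
M(W, R) = -48 + 4*R (M(W, R) = 4*(R - 12) = 4*(-12 + R) = -48 + 4*R)
sqrt(M(w(2), H(-6)) + 1497) = sqrt((-48 + 4*(2*(9 - 6)/(3 + 2*(-6)))) + 1497) = sqrt((-48 + 4*(2*3/(3 - 12))) + 1497) = sqrt((-48 + 4*(2*3/(-9))) + 1497) = sqrt((-48 + 4*(2*(-1/9)*3)) + 1497) = sqrt((-48 + 4*(-2/3)) + 1497) = sqrt((-48 - 8/3) + 1497) = sqrt(-152/3 + 1497) = sqrt(4339/3) = sqrt(13017)/3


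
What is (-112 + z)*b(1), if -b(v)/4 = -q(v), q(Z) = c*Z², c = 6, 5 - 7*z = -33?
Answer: -17904/7 ≈ -2557.7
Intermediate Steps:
z = 38/7 (z = 5/7 - ⅐*(-33) = 5/7 + 33/7 = 38/7 ≈ 5.4286)
q(Z) = 6*Z²
b(v) = 24*v² (b(v) = -(-4)*6*v² = -(-24)*v² = 24*v²)
(-112 + z)*b(1) = (-112 + 38/7)*(24*1²) = -17904/7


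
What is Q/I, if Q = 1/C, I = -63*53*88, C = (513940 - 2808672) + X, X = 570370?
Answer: 1/506672735184 ≈ 1.9737e-12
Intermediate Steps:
C = -1724362 (C = (513940 - 2808672) + 570370 = -2294732 + 570370 = -1724362)
I = -293832 (I = -3339*88 = -293832)
Q = -1/1724362 (Q = 1/(-1724362) = -1/1724362 ≈ -5.7992e-7)
Q/I = -1/1724362/(-293832) = -1/1724362*(-1/293832) = 1/506672735184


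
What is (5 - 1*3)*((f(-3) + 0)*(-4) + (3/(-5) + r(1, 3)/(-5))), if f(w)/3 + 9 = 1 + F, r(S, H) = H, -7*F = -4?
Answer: 6156/35 ≈ 175.89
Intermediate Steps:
F = 4/7 (F = -⅐*(-4) = 4/7 ≈ 0.57143)
f(w) = -156/7 (f(w) = -27 + 3*(1 + 4/7) = -27 + 3*(11/7) = -27 + 33/7 = -156/7)
(5 - 1*3)*((f(-3) + 0)*(-4) + (3/(-5) + r(1, 3)/(-5))) = (5 - 1*3)*((-156/7 + 0)*(-4) + (3/(-5) + 3/(-5))) = (5 - 3)*(-156/7*(-4) + (3*(-⅕) + 3*(-⅕))) = 2*(624/7 + (-⅗ - ⅗)) = 2*(624/7 - 6/5) = 2*(3078/35) = 6156/35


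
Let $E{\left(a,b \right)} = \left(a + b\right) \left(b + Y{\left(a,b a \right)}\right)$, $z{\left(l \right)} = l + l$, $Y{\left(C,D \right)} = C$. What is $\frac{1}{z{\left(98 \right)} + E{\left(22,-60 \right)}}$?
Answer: $\frac{1}{1640} \approx 0.00060976$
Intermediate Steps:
$z{\left(l \right)} = 2 l$
$E{\left(a,b \right)} = \left(a + b\right)^{2}$ ($E{\left(a,b \right)} = \left(a + b\right) \left(b + a\right) = \left(a + b\right) \left(a + b\right) = \left(a + b\right)^{2}$)
$\frac{1}{z{\left(98 \right)} + E{\left(22,-60 \right)}} = \frac{1}{2 \cdot 98 + \left(22^{2} + \left(-60\right)^{2} + 2 \cdot 22 \left(-60\right)\right)} = \frac{1}{196 + \left(484 + 3600 - 2640\right)} = \frac{1}{196 + 1444} = \frac{1}{1640}$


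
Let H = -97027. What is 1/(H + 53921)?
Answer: -1/43106 ≈ -2.3199e-5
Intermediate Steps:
1/(H + 53921) = 1/(-97027 + 53921) = 1/(-43106) = -1/43106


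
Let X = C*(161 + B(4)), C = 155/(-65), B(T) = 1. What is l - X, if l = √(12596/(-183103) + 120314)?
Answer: 5022/13 + 3*√448192234801982/183103 ≈ 733.17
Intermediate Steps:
C = -31/13 (C = 155*(-1/65) = -31/13 ≈ -2.3846)
X = -5022/13 (X = -31*(161 + 1)/13 = -31/13*162 = -5022/13 ≈ -386.31)
l = 3*√448192234801982/183103 (l = √(12596*(-1/183103) + 120314) = √(-12596/183103 + 120314) = √(22029841746/183103) = 3*√448192234801982/183103 ≈ 346.86)
l - X = 3*√448192234801982/183103 - 1*(-5022/13) = 3*√448192234801982/183103 + 5022/13 = 5022/13 + 3*√448192234801982/183103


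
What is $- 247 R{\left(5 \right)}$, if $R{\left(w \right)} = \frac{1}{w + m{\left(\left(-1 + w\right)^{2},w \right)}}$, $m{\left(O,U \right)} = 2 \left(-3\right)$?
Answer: $247$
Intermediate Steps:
$m{\left(O,U \right)} = -6$
$R{\left(w \right)} = \frac{1}{-6 + w}$ ($R{\left(w \right)} = \frac{1}{w - 6} = \frac{1}{-6 + w}$)
$- 247 R{\left(5 \right)} = - \frac{247}{-6 + 5} = - \frac{247}{-1} = \left(-247\right) \left(-1\right) = 247$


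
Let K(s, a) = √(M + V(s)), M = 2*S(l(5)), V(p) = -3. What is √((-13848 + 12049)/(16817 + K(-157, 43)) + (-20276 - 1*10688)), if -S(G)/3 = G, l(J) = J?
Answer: √((-520723387 - 30964*I*√33)/(16817 + I*√33)) ≈ 0.e-7 + 175.97*I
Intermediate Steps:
S(G) = -3*G
M = -30 (M = 2*(-3*5) = 2*(-15) = -30)
K(s, a) = I*√33 (K(s, a) = √(-30 - 3) = √(-33) = I*√33)
√((-13848 + 12049)/(16817 + K(-157, 43)) + (-20276 - 1*10688)) = √((-13848 + 12049)/(16817 + I*√33) + (-20276 - 1*10688)) = √(-1799/(16817 + I*√33) + (-20276 - 10688)) = √(-1799/(16817 + I*√33) - 30964) = √(-30964 - 1799/(16817 + I*√33))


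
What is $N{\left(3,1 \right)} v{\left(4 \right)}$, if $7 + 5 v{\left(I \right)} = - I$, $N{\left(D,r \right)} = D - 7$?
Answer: $\frac{44}{5} \approx 8.8$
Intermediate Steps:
$N{\left(D,r \right)} = -7 + D$ ($N{\left(D,r \right)} = D - 7 = -7 + D$)
$v{\left(I \right)} = - \frac{7}{5} - \frac{I}{5}$ ($v{\left(I \right)} = - \frac{7}{5} + \frac{\left(-1\right) I}{5} = - \frac{7}{5} - \frac{I}{5}$)
$N{\left(3,1 \right)} v{\left(4 \right)} = \left(-7 + 3\right) \left(- \frac{7}{5} - \frac{4}{5}\right) = - 4 \left(- \frac{7}{5} - \frac{4}{5}\right) = \left(-4\right) \left(- \frac{11}{5}\right) = \frac{44}{5}$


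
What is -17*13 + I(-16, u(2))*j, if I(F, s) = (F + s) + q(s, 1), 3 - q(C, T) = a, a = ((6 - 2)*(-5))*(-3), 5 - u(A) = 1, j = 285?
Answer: -19886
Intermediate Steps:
u(A) = 4 (u(A) = 5 - 1*1 = 5 - 1 = 4)
a = 60 (a = (4*(-5))*(-3) = -20*(-3) = 60)
q(C, T) = -57 (q(C, T) = 3 - 1*60 = 3 - 60 = -57)
I(F, s) = -57 + F + s (I(F, s) = (F + s) - 57 = -57 + F + s)
-17*13 + I(-16, u(2))*j = -17*13 + (-57 - 16 + 4)*285 = -221 - 69*285 = -221 - 19665 = -19886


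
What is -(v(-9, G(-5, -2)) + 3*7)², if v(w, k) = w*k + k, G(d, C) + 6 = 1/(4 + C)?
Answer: -4225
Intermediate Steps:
G(d, C) = -6 + 1/(4 + C)
v(w, k) = k + k*w (v(w, k) = k*w + k = k + k*w)
-(v(-9, G(-5, -2)) + 3*7)² = -(((-23 - 6*(-2))/(4 - 2))*(1 - 9) + 3*7)² = -(((-23 + 12)/2)*(-8) + 21)² = -(((½)*(-11))*(-8) + 21)² = -(-11/2*(-8) + 21)² = -(44 + 21)² = -1*65² = -1*4225 = -4225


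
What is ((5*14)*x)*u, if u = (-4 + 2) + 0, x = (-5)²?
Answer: -3500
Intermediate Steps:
x = 25
u = -2 (u = -2 + 0 = -2)
((5*14)*x)*u = ((5*14)*25)*(-2) = (70*25)*(-2) = 1750*(-2) = -3500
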